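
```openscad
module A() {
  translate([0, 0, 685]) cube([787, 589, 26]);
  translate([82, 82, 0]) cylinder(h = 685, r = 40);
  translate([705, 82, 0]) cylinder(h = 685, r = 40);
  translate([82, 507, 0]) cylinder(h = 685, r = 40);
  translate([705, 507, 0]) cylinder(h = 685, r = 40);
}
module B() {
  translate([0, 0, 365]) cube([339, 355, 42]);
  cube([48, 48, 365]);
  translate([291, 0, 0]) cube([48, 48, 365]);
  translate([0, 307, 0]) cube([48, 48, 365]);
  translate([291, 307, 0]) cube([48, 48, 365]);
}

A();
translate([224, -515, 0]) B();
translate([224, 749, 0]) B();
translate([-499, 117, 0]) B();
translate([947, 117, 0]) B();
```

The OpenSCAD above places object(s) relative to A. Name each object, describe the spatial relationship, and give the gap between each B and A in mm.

A is a table. B is a stool. Four stools sit around the table at the −y, +y, −x, +x sides. The gap between each stool and the table is 160 mm.

Each stool's nearest face is 160 mm from the table's bounding box.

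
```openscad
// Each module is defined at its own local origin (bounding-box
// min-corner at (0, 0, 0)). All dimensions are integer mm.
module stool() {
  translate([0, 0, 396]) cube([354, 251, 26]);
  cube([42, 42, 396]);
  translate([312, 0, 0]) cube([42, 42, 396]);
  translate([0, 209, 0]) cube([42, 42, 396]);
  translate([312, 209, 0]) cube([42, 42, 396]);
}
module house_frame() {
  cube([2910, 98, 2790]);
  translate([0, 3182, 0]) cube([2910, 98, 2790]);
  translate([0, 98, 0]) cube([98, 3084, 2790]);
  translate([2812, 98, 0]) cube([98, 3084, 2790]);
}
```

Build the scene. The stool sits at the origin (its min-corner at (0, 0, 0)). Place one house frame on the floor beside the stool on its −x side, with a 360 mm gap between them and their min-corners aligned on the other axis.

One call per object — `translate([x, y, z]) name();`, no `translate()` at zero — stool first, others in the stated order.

stool();
translate([-3270, 0, 0]) house_frame();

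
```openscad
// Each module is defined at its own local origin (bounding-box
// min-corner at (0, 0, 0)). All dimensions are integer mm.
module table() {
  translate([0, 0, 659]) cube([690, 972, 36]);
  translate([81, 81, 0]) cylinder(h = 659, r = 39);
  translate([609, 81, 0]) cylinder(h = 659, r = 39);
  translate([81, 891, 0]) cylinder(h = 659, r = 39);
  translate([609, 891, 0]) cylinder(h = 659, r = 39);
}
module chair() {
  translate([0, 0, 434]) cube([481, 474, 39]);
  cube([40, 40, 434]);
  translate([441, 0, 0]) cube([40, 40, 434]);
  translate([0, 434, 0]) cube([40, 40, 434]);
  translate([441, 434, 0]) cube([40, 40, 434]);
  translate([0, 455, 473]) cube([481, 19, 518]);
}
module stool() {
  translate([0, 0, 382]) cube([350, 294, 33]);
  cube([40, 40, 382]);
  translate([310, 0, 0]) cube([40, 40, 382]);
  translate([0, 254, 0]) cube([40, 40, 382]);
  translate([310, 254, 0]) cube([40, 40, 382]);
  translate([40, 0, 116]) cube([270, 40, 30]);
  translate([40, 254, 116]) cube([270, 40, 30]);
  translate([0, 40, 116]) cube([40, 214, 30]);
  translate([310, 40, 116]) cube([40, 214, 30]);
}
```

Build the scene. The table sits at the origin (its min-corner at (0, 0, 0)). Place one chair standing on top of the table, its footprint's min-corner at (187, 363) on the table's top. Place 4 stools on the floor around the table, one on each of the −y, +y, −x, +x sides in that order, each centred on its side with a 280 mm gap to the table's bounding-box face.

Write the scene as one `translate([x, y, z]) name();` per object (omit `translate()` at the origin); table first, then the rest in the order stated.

table();
translate([187, 363, 695]) chair();
translate([170, -574, 0]) stool();
translate([170, 1252, 0]) stool();
translate([-630, 339, 0]) stool();
translate([970, 339, 0]) stool();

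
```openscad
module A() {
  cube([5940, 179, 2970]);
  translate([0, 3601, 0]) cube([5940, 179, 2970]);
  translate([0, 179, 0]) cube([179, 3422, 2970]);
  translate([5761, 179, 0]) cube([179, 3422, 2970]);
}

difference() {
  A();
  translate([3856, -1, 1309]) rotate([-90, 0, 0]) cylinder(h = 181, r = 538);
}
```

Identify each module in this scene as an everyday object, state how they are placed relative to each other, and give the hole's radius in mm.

A is a house frame. The house frame has a circular hole through its front wall. The hole's radius is 538 mm.

The subtracted cylinder has r = 538 mm.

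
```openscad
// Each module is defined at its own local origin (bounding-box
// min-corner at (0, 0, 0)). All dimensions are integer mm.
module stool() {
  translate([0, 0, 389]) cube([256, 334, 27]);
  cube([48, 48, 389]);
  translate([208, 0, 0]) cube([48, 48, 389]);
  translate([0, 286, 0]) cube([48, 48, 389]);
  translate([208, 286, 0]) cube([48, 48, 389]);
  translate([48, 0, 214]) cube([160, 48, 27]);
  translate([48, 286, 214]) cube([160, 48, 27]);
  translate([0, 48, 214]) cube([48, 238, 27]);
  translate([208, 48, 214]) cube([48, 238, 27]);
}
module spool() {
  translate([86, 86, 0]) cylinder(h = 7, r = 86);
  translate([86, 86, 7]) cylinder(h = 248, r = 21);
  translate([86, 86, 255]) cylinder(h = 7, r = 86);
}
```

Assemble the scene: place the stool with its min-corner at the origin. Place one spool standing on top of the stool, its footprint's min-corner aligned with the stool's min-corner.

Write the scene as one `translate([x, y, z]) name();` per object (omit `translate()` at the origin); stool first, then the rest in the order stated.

stool();
translate([0, 0, 416]) spool();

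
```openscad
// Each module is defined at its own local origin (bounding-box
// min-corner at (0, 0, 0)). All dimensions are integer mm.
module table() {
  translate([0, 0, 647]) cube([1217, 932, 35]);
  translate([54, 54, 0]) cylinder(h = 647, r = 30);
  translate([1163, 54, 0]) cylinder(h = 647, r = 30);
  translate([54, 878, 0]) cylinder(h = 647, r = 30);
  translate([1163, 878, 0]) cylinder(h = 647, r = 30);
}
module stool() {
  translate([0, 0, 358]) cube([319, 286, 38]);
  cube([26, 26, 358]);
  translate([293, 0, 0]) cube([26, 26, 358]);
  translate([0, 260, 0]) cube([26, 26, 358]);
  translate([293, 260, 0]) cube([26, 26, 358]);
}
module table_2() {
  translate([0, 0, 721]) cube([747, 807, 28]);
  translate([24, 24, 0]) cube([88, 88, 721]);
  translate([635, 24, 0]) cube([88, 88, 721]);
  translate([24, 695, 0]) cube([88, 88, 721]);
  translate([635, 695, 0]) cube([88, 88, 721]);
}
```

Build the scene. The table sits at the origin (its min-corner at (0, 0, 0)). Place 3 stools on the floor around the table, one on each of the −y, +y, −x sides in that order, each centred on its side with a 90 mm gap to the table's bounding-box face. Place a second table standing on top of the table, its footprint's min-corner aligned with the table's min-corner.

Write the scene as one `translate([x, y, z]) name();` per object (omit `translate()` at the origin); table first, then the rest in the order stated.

table();
translate([449, -376, 0]) stool();
translate([449, 1022, 0]) stool();
translate([-409, 323, 0]) stool();
translate([0, 0, 682]) table_2();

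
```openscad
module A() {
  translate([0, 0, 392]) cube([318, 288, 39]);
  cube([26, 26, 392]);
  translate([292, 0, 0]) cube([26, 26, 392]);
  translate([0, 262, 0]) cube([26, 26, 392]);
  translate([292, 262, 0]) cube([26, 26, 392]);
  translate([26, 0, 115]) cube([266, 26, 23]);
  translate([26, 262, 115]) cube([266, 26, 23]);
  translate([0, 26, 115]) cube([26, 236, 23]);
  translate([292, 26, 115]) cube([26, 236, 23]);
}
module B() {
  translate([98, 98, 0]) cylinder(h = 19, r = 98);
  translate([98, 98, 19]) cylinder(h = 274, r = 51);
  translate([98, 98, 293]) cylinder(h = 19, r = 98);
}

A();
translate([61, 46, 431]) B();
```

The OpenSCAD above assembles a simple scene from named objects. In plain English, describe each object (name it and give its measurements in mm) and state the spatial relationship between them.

A is a four-legged stool. The seat is a 318×288×39 mm slab whose top surface is at z = 431 mm; four square legs, each 26×26 mm in cross-section, run from the floor (z = 0) to the underside of the seat, each flush with a corner of the seat. Four stretchers, 26 mm wide and 23 mm tall, connect adjacent legs with their undersides at z = 115 mm, each running between the inner faces of the legs it joins and aligned with the legs' outer faces on the other axis.

B is a spool: two coaxial disc flanges of radius 98 mm and thickness 19 mm, joined by a core cylinder of radius 51 mm and height 274 mm. The lower flange rests on z = 0 and the three cylinders share a vertical axis.

The spool is on top of the stool, centred.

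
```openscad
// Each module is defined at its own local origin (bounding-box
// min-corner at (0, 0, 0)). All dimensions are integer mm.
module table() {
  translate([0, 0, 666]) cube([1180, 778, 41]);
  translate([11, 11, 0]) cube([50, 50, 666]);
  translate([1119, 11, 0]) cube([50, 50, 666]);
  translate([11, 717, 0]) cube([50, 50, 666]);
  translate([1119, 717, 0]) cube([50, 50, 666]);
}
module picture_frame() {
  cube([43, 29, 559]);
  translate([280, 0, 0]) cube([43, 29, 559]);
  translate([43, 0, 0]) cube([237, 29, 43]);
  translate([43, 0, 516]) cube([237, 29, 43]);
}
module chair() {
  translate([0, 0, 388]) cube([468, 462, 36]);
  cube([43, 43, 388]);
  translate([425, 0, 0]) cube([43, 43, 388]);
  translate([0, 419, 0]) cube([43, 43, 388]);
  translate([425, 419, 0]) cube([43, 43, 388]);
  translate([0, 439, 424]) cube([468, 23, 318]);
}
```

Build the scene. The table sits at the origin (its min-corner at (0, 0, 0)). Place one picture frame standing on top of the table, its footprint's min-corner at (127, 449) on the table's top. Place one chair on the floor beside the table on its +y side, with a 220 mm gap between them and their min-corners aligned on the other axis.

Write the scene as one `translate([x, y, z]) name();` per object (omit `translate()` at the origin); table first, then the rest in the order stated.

table();
translate([127, 449, 707]) picture_frame();
translate([0, 998, 0]) chair();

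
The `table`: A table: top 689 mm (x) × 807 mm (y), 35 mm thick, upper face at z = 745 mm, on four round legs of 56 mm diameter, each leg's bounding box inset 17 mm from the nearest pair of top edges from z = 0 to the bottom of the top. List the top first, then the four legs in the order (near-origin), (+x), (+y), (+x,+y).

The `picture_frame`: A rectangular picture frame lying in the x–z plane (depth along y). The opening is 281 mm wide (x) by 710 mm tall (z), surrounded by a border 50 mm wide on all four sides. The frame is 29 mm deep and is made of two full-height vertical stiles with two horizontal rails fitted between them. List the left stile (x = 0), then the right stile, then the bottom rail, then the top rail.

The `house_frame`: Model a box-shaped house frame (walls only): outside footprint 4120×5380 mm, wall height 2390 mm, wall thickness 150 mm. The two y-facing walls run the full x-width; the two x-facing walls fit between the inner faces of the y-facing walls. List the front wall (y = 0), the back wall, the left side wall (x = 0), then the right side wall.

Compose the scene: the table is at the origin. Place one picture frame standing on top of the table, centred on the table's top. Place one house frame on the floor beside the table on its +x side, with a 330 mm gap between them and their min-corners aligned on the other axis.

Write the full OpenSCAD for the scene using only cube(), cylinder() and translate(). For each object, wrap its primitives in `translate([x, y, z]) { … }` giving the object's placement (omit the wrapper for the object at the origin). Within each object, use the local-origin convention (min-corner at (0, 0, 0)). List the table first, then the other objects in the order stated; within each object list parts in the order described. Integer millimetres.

translate([0, 0, 710]) cube([689, 807, 35]);
translate([45, 45, 0]) cylinder(h = 710, r = 28);
translate([644, 45, 0]) cylinder(h = 710, r = 28);
translate([45, 762, 0]) cylinder(h = 710, r = 28);
translate([644, 762, 0]) cylinder(h = 710, r = 28);
translate([154, 389, 745]) {
  cube([50, 29, 810]);
  translate([331, 0, 0]) cube([50, 29, 810]);
  translate([50, 0, 0]) cube([281, 29, 50]);
  translate([50, 0, 760]) cube([281, 29, 50]);
}
translate([1019, 0, 0]) {
  cube([4120, 150, 2390]);
  translate([0, 5230, 0]) cube([4120, 150, 2390]);
  translate([0, 150, 0]) cube([150, 5080, 2390]);
  translate([3970, 150, 0]) cube([150, 5080, 2390]);
}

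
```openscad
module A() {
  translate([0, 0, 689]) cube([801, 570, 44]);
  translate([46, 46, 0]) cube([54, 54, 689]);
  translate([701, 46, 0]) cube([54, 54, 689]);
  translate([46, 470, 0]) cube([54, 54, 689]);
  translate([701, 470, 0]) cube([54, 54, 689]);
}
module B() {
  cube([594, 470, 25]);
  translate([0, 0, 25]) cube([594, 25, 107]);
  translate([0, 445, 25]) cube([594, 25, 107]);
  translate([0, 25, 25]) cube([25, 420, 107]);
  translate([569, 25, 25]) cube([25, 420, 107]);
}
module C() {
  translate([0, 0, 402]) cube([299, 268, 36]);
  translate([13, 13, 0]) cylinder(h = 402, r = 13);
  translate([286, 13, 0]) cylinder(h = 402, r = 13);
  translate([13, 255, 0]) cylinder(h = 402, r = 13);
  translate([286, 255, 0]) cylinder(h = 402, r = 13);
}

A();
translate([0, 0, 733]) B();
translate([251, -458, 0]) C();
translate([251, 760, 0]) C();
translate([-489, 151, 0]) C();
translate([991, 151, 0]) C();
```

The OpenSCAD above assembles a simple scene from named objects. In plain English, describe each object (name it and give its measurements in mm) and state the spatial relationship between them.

A is a rectangular dining table. The top is 801×570×44 mm with its upper surface at z = 733 mm. It stands on four 54×54 mm square legs, each inset 46 mm from the nearest pair of top edges, running from the floor to the underside of the top.

B is an open storage box with external size 594×470×132 mm and wall thickness 25 mm (the base is also 25 mm thick). The base covers the whole footprint; the four walls stand on the base, with the y-facing walls full-width and the x-facing walls fitting between their inner faces.

C is a simple wooden stool: a rectangular seat 299 mm (x) by 268 mm (y), 36 mm thick, top face at z = 438 mm, on four round legs, each 26 mm in diameter. The legs rest on z = 0, each leg's axis is inset half a diameter from the nearest pair of seat edges (so the leg's bounding box is flush with the corner).

The open box is on top of the table. Four stools sit around the table at the −y, +y, −x, +x sides.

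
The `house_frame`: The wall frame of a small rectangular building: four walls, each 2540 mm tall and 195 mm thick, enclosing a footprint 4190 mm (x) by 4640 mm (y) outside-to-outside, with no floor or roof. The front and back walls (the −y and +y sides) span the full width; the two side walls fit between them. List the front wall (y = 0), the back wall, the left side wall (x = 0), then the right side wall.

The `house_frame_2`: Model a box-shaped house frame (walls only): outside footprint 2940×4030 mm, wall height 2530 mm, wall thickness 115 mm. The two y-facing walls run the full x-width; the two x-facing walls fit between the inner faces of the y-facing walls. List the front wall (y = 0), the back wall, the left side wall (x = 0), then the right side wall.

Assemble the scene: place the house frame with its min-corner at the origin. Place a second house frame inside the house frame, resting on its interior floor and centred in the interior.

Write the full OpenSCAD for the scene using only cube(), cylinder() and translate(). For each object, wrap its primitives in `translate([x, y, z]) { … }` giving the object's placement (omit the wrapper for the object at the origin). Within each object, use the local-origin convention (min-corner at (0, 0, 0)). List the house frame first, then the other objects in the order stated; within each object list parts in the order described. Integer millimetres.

cube([4190, 195, 2540]);
translate([0, 4445, 0]) cube([4190, 195, 2540]);
translate([0, 195, 0]) cube([195, 4250, 2540]);
translate([3995, 195, 0]) cube([195, 4250, 2540]);
translate([625, 305, 0]) {
  cube([2940, 115, 2530]);
  translate([0, 3915, 0]) cube([2940, 115, 2530]);
  translate([0, 115, 0]) cube([115, 3800, 2530]);
  translate([2825, 115, 0]) cube([115, 3800, 2530]);
}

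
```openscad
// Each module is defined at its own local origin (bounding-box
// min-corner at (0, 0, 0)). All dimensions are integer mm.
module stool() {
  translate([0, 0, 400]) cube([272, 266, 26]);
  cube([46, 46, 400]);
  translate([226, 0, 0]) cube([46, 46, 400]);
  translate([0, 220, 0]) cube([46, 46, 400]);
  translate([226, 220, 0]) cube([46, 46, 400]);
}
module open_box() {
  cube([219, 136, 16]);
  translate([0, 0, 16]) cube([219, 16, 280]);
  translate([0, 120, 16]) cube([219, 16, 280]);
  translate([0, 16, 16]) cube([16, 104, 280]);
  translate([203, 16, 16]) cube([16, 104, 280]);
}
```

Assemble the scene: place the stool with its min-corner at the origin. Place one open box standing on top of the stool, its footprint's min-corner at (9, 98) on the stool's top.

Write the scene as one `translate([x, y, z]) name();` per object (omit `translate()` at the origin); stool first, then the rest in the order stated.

stool();
translate([9, 98, 426]) open_box();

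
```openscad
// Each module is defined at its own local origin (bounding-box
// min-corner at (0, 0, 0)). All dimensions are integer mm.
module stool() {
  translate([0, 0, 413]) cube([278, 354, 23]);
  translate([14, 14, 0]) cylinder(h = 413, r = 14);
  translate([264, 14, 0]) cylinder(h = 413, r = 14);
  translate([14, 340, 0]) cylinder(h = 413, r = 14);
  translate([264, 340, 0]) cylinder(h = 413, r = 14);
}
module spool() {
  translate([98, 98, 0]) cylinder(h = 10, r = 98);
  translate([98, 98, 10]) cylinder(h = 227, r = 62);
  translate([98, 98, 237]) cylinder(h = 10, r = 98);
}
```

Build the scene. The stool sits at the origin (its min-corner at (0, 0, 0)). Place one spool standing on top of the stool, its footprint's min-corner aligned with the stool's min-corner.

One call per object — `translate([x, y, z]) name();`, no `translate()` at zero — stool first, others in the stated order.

stool();
translate([0, 0, 436]) spool();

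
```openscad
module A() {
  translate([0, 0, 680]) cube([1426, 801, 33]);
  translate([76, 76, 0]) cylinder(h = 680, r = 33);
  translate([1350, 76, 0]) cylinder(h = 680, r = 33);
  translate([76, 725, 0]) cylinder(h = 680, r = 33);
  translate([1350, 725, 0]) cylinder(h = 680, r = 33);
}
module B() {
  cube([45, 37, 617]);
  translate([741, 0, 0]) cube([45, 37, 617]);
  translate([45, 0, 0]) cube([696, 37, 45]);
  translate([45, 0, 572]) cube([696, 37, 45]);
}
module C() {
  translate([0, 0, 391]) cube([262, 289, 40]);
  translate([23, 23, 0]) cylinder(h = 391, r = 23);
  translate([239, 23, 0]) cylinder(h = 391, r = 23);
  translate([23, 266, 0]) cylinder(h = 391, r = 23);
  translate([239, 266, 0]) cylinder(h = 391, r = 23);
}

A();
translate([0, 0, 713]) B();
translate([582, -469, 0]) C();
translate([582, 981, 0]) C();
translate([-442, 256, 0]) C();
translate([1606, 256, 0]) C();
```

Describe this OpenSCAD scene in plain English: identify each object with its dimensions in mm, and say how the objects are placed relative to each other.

A is a rectangular dining table. The top is 1426×801×33 mm with its upper surface at z = 713 mm. It stands on four round legs of 66 mm diameter, each leg's bounding box inset 43 mm from the nearest pair of top edges, running from the floor to the underside of the top.

B is a picture frame with a 696×527 mm rectangular opening (x by z) and a uniform 45 mm border on every side. Frame depth is 37 mm along y. It is built from two vertical stiles running the full outside height and two horizontal rails spanning the gap between the stiles.

C is a four-legged stool. The seat is 262×289 mm, 40 mm thick, top at z = 431 mm. It stands on four round legs, each 46 mm in diameter, from z = 0 to the seat underside, each leg's axis is inset half a diameter from the nearest pair of seat edges (so the leg's bounding box is flush with the corner).

The picture frame is on top of the table. Four stools sit around the table at the −y, +y, −x, +x sides.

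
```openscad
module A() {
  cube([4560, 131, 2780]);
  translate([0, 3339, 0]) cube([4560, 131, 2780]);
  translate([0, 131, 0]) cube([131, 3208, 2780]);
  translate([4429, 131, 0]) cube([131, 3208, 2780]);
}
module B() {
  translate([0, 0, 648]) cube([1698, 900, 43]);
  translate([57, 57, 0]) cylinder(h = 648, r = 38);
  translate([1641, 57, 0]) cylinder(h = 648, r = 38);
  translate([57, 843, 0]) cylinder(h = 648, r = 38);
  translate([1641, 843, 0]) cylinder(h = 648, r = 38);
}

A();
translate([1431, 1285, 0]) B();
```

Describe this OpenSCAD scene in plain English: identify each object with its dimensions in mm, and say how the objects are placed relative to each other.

A is a box-shaped house frame (walls only): outside footprint 4560×3470 mm, wall height 2780 mm, wall thickness 131 mm. The two y-facing walls run the full x-width; the two x-facing walls fit between the inner faces of the y-facing walls.

B is a rectangular dining table. The top is 1698×900×43 mm with its upper surface at z = 691 mm. It stands on four round legs of 76 mm diameter, each leg's bounding box inset 19 mm from the nearest pair of top edges, running from the floor to the underside of the top.

The table sits inside the house frame, centred.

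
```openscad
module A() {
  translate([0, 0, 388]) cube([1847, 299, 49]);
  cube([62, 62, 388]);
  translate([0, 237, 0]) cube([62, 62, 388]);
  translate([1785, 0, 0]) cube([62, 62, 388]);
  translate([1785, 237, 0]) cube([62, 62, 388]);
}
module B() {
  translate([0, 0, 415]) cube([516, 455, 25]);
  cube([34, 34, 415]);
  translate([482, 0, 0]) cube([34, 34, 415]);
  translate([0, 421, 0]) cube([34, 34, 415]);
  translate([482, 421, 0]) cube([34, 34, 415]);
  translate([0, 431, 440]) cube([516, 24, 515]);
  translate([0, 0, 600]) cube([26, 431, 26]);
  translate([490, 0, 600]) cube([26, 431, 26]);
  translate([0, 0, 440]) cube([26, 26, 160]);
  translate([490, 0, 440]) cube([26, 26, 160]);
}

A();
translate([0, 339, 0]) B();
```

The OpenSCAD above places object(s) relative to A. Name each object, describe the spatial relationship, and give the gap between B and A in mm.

A is a bench. B is a chair. The chair is on the floor beside the bench on its +y side. The gap between the chair and the bench is 40 mm.

The chair's nearest face is 40 mm from the bench's +y face.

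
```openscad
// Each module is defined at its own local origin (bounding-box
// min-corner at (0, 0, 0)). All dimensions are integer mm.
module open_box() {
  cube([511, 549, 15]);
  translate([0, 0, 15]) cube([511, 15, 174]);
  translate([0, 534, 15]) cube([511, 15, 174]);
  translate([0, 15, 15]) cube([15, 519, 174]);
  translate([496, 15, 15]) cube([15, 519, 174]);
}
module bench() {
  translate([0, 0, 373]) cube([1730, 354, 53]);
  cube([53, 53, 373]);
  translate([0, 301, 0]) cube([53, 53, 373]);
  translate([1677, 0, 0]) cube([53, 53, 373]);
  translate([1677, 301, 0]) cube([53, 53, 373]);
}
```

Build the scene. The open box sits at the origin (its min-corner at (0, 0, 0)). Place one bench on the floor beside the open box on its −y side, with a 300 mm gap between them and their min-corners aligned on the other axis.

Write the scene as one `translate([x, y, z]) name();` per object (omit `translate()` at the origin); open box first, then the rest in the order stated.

open_box();
translate([0, -654, 0]) bench();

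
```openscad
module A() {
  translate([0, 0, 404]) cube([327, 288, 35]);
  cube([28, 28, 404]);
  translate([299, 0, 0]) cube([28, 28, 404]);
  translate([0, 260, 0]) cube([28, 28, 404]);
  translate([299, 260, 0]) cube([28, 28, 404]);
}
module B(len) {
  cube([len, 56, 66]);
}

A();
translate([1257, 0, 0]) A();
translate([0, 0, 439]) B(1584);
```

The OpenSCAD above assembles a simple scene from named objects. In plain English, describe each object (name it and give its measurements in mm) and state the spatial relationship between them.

A is a four-legged stool. The seat is a 327×288×35 mm slab whose top surface is at z = 439 mm; four square legs, each 28×28 mm in cross-section, run from the floor (z = 0) to the underside of the seat, each flush with a corner of the seat.

B is a rectangular beam 1584 mm long (x), 56 mm deep (y), 66 mm thick (z).

The beam spans the tops of two stools placed 930 mm apart, resting at z = 439 mm.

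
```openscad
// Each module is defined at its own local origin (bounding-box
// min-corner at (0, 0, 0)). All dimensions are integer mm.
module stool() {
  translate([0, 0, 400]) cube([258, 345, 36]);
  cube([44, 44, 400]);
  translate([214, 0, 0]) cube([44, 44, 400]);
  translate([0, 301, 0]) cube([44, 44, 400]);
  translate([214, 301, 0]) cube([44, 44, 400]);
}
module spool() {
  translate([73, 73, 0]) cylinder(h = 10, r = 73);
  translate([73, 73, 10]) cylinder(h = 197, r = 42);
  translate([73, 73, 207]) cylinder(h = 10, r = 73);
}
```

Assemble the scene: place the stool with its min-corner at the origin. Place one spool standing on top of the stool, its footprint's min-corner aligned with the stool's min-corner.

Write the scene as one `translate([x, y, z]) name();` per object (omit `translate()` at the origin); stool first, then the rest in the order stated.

stool();
translate([0, 0, 436]) spool();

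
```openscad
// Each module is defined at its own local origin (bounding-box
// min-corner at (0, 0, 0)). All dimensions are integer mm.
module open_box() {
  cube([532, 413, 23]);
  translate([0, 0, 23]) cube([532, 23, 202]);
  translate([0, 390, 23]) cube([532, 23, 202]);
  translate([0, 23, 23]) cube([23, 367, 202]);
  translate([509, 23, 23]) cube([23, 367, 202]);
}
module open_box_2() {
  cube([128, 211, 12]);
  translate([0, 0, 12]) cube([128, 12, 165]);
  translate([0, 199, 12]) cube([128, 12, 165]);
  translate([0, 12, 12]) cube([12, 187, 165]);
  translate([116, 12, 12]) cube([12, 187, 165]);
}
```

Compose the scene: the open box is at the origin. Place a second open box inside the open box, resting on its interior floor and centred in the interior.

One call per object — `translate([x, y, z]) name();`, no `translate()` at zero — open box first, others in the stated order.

open_box();
translate([202, 101, 23]) open_box_2();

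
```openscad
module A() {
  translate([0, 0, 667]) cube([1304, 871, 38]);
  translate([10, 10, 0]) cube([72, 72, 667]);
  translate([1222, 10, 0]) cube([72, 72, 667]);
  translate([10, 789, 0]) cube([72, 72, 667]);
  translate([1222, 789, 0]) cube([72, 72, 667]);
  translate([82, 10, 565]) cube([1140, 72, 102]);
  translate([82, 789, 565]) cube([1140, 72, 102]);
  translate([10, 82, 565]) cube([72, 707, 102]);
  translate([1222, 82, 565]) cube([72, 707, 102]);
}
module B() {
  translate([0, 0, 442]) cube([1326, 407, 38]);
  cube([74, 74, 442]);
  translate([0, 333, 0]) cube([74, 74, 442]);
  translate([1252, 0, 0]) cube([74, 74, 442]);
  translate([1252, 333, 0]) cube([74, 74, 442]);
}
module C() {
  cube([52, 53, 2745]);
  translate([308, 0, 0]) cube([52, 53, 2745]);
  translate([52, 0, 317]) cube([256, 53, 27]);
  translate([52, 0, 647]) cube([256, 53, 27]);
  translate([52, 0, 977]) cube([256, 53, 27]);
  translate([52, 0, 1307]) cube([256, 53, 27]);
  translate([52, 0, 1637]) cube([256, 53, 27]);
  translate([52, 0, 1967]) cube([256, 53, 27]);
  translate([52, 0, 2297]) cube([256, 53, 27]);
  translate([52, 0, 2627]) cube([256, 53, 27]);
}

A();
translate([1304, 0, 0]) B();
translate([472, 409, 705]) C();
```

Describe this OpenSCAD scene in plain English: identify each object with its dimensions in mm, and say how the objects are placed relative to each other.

A is a rectangular dining table. The top is 1304×871×38 mm with its upper surface at z = 705 mm. It stands on four 72×72 mm square legs, each inset 10 mm from the nearest pair of top edges, running from the floor to the underside of the top. Four apron rails, 72 mm thick and 102 mm tall, run between adjacent legs with their top edges flush with the underside of the top and their outer faces flush with the legs' outer faces.

B is a long wooden bench with a 1326 mm (x) × 407 mm (y) seat, 38 mm thick, its top surface 480 mm above the floor. Four 74 mm square legs at the seat corners, flush with the edges, run from z = 0 to the seat underside.

C is a straight ladder. Two 52×53 mm vertical rails, 2745 mm tall, stand 360 mm apart (outside-to-outside) with their front faces coplanar on the −y side. 8 rungs, each 53 mm deep and 27 mm tall, span between the inner faces of the rails, front faces flush with the rails. The lowest rung's underside is at z = 317 mm and rungs are spaced 330 mm apart (underside to underside).

The bench is against the table's +x side, with their −y faces flush. The ladder is on top of the table, centred.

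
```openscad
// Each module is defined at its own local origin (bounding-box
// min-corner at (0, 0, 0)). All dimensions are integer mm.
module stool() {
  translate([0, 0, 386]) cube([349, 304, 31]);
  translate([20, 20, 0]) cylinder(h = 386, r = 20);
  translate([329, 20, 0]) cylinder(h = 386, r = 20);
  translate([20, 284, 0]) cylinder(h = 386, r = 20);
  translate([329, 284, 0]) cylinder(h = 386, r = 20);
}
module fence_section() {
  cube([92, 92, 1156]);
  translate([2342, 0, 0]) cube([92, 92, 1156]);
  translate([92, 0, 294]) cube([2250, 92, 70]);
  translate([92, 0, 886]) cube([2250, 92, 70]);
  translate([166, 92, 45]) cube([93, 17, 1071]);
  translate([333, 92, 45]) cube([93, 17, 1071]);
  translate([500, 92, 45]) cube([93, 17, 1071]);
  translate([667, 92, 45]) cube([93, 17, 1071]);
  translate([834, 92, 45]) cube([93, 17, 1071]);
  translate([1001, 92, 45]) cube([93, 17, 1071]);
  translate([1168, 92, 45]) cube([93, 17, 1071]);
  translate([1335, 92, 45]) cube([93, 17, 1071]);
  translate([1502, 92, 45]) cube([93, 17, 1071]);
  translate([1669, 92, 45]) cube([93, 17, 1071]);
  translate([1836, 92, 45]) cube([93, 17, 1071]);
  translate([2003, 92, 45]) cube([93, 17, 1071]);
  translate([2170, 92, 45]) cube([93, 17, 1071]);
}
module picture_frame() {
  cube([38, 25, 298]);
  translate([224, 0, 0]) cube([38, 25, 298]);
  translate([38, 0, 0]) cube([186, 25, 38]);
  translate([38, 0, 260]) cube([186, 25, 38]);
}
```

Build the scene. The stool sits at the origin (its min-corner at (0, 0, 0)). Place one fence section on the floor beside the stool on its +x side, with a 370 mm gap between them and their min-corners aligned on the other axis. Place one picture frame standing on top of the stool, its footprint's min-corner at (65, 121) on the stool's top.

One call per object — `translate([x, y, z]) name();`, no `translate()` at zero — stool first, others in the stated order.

stool();
translate([719, 0, 0]) fence_section();
translate([65, 121, 417]) picture_frame();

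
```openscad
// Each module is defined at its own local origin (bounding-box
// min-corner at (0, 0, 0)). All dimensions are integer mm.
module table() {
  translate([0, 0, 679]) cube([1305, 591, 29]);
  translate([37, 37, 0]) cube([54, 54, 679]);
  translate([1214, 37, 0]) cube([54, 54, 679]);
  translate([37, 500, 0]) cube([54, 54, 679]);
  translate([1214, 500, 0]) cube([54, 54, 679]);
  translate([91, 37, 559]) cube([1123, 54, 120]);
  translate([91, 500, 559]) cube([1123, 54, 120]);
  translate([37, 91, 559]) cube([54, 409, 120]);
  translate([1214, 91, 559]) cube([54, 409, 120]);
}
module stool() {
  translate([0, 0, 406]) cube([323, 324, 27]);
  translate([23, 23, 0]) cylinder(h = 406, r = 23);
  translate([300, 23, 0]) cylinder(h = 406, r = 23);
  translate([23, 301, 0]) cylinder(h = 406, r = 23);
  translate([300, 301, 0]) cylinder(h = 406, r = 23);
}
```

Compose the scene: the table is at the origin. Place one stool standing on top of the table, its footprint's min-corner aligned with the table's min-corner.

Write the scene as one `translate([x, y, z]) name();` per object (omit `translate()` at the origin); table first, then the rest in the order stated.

table();
translate([0, 0, 708]) stool();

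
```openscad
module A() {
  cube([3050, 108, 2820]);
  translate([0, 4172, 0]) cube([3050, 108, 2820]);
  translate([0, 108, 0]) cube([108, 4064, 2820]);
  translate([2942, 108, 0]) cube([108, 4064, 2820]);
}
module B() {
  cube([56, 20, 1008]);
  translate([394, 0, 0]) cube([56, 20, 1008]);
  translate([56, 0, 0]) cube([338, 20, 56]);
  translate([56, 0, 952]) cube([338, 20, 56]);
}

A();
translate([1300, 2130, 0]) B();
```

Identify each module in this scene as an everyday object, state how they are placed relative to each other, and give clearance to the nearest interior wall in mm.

A is a house frame. B is a picture frame. The picture frame sits inside the house frame, centred. The clearance to the nearest interior wall is 1192 mm.

Clearances: x = 1192, y = 2022; minimum 1192 mm.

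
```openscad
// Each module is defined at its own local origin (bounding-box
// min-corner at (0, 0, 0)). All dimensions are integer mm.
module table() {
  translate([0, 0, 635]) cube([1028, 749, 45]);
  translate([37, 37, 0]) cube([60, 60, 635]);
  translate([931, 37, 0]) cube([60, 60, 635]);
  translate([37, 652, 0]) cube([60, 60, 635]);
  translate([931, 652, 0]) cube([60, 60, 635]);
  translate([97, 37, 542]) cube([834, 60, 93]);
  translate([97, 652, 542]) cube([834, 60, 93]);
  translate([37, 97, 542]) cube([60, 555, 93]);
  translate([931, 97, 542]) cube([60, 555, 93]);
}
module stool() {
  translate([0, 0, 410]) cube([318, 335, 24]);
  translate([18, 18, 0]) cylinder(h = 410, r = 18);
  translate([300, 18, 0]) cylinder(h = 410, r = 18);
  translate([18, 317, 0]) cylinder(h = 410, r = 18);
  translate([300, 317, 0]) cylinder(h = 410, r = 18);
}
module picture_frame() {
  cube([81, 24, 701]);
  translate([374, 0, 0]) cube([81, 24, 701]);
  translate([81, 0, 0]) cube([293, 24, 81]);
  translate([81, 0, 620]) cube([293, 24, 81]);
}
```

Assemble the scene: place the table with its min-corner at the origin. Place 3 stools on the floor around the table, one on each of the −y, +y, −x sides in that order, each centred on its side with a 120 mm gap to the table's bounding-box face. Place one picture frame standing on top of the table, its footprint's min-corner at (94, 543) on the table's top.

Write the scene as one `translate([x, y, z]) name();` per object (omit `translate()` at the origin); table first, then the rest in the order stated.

table();
translate([355, -455, 0]) stool();
translate([355, 869, 0]) stool();
translate([-438, 207, 0]) stool();
translate([94, 543, 680]) picture_frame();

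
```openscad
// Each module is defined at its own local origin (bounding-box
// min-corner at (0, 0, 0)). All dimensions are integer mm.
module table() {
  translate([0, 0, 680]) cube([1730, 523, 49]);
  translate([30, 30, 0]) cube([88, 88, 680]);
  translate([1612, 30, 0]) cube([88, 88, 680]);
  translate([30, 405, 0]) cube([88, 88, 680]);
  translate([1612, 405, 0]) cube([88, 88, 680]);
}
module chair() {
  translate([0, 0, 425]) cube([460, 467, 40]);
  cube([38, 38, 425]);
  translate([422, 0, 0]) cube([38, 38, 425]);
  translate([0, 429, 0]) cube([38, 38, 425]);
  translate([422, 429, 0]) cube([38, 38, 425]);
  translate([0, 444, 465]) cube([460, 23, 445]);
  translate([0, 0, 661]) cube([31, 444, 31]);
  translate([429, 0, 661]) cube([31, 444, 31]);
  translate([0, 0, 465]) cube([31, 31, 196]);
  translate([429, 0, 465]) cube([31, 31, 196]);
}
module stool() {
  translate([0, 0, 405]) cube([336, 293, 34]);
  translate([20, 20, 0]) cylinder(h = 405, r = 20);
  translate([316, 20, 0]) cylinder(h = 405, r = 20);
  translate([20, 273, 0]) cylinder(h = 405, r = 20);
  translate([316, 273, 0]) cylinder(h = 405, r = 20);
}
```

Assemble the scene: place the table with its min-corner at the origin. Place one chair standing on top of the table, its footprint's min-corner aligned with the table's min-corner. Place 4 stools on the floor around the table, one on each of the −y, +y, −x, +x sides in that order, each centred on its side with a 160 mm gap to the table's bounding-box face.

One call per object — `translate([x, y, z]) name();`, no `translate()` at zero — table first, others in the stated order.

table();
translate([0, 0, 729]) chair();
translate([697, -453, 0]) stool();
translate([697, 683, 0]) stool();
translate([-496, 115, 0]) stool();
translate([1890, 115, 0]) stool();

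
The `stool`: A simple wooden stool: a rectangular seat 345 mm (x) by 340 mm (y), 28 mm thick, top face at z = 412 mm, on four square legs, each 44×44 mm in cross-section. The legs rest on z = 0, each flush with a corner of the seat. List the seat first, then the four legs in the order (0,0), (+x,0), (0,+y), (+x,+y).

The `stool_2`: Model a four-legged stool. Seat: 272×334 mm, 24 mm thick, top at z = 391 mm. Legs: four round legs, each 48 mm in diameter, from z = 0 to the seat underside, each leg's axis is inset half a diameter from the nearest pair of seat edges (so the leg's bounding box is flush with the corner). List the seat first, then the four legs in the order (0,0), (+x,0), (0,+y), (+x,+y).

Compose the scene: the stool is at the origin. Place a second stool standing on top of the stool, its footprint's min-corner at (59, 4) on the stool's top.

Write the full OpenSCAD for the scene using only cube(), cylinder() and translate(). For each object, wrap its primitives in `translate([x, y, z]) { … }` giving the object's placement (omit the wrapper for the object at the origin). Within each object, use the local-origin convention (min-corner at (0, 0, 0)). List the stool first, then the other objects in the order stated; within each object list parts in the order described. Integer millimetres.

translate([0, 0, 384]) cube([345, 340, 28]);
cube([44, 44, 384]);
translate([301, 0, 0]) cube([44, 44, 384]);
translate([0, 296, 0]) cube([44, 44, 384]);
translate([301, 296, 0]) cube([44, 44, 384]);
translate([59, 4, 412]) {
  translate([0, 0, 367]) cube([272, 334, 24]);
  translate([24, 24, 0]) cylinder(h = 367, r = 24);
  translate([248, 24, 0]) cylinder(h = 367, r = 24);
  translate([24, 310, 0]) cylinder(h = 367, r = 24);
  translate([248, 310, 0]) cylinder(h = 367, r = 24);
}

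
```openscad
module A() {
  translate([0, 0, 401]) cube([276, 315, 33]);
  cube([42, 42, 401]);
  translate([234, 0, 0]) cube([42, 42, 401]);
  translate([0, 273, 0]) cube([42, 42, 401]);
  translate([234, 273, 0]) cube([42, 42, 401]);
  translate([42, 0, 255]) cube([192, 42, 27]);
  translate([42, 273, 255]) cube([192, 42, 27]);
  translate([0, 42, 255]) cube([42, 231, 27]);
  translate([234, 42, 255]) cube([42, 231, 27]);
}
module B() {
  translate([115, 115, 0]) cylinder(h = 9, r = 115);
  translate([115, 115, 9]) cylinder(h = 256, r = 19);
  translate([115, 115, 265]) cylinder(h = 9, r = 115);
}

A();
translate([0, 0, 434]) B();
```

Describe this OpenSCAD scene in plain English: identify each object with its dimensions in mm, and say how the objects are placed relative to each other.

A is a simple wooden stool: a rectangular seat 276 mm (x) by 315 mm (y), 33 mm thick, top face at z = 434 mm, on four square legs, each 42×42 mm in cross-section. The legs rest on z = 0, each flush with a corner of the seat. Four stretchers, 42 mm wide and 27 mm tall, connect adjacent legs with their undersides at z = 255 mm, each running between the inner faces of the legs it joins and aligned with the legs' outer faces on the other axis.

B is a spool: two coaxial disc flanges of radius 115 mm and thickness 9 mm, joined by a core cylinder of radius 19 mm and height 256 mm. The lower flange rests on z = 0 and the three cylinders share a vertical axis.

The spool is on top of the stool.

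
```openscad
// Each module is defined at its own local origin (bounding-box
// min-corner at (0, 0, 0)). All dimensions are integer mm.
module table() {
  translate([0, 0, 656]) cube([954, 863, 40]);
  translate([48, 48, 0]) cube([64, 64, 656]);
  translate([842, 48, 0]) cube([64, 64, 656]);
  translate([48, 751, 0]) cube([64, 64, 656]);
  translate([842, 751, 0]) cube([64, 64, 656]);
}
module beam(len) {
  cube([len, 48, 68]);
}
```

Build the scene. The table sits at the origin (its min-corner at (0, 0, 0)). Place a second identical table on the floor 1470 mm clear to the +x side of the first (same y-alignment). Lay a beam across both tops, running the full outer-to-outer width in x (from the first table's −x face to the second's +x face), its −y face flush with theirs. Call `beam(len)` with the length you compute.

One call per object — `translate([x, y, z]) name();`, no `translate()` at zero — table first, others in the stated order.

table();
translate([2424, 0, 0]) table();
translate([0, 0, 696]) beam(3378);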